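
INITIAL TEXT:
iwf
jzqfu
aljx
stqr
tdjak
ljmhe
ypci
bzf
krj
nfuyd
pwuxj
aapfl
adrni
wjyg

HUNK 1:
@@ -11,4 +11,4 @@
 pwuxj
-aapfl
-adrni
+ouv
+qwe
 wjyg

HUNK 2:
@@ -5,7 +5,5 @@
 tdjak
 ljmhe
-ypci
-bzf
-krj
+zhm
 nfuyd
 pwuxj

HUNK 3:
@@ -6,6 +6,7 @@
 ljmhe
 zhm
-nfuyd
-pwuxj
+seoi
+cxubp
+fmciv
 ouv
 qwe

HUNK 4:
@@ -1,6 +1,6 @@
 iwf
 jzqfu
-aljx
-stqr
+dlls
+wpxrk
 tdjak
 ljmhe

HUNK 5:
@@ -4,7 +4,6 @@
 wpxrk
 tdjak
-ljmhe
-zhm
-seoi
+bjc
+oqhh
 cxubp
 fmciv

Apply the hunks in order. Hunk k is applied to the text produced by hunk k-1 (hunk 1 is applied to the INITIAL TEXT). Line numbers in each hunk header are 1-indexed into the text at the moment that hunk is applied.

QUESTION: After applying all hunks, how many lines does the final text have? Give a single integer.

Answer: 12

Derivation:
Hunk 1: at line 11 remove [aapfl,adrni] add [ouv,qwe] -> 14 lines: iwf jzqfu aljx stqr tdjak ljmhe ypci bzf krj nfuyd pwuxj ouv qwe wjyg
Hunk 2: at line 5 remove [ypci,bzf,krj] add [zhm] -> 12 lines: iwf jzqfu aljx stqr tdjak ljmhe zhm nfuyd pwuxj ouv qwe wjyg
Hunk 3: at line 6 remove [nfuyd,pwuxj] add [seoi,cxubp,fmciv] -> 13 lines: iwf jzqfu aljx stqr tdjak ljmhe zhm seoi cxubp fmciv ouv qwe wjyg
Hunk 4: at line 1 remove [aljx,stqr] add [dlls,wpxrk] -> 13 lines: iwf jzqfu dlls wpxrk tdjak ljmhe zhm seoi cxubp fmciv ouv qwe wjyg
Hunk 5: at line 4 remove [ljmhe,zhm,seoi] add [bjc,oqhh] -> 12 lines: iwf jzqfu dlls wpxrk tdjak bjc oqhh cxubp fmciv ouv qwe wjyg
Final line count: 12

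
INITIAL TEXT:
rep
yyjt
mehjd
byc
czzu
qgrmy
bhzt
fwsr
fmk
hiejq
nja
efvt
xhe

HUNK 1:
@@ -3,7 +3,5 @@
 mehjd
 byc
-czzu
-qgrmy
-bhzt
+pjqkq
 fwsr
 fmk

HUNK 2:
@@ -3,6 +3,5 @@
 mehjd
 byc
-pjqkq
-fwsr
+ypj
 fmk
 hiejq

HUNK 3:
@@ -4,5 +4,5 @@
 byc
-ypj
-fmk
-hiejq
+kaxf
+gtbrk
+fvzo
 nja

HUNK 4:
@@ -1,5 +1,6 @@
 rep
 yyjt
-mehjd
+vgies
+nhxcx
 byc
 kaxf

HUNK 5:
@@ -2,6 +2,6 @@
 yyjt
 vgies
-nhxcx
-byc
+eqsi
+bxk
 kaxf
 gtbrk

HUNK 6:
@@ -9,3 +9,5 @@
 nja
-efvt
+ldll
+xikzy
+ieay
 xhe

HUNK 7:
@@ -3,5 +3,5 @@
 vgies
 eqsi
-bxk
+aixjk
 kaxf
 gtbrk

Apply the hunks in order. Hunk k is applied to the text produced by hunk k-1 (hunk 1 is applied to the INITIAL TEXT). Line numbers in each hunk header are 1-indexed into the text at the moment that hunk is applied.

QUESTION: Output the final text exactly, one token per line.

Answer: rep
yyjt
vgies
eqsi
aixjk
kaxf
gtbrk
fvzo
nja
ldll
xikzy
ieay
xhe

Derivation:
Hunk 1: at line 3 remove [czzu,qgrmy,bhzt] add [pjqkq] -> 11 lines: rep yyjt mehjd byc pjqkq fwsr fmk hiejq nja efvt xhe
Hunk 2: at line 3 remove [pjqkq,fwsr] add [ypj] -> 10 lines: rep yyjt mehjd byc ypj fmk hiejq nja efvt xhe
Hunk 3: at line 4 remove [ypj,fmk,hiejq] add [kaxf,gtbrk,fvzo] -> 10 lines: rep yyjt mehjd byc kaxf gtbrk fvzo nja efvt xhe
Hunk 4: at line 1 remove [mehjd] add [vgies,nhxcx] -> 11 lines: rep yyjt vgies nhxcx byc kaxf gtbrk fvzo nja efvt xhe
Hunk 5: at line 2 remove [nhxcx,byc] add [eqsi,bxk] -> 11 lines: rep yyjt vgies eqsi bxk kaxf gtbrk fvzo nja efvt xhe
Hunk 6: at line 9 remove [efvt] add [ldll,xikzy,ieay] -> 13 lines: rep yyjt vgies eqsi bxk kaxf gtbrk fvzo nja ldll xikzy ieay xhe
Hunk 7: at line 3 remove [bxk] add [aixjk] -> 13 lines: rep yyjt vgies eqsi aixjk kaxf gtbrk fvzo nja ldll xikzy ieay xhe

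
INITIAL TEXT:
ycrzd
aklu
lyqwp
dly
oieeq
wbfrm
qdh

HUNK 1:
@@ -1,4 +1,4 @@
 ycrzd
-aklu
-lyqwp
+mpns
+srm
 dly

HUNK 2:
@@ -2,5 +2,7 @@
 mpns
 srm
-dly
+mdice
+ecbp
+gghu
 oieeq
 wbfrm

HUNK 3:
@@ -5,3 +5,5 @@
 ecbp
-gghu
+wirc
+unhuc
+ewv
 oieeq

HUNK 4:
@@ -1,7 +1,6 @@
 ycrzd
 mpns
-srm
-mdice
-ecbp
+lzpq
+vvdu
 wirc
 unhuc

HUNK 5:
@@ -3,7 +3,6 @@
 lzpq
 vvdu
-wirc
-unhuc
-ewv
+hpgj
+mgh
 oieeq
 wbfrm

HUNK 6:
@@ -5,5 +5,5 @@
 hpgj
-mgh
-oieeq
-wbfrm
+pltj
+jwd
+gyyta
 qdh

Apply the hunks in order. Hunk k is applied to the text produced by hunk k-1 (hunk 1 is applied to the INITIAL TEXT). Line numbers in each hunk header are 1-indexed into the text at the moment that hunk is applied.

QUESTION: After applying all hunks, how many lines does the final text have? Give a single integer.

Hunk 1: at line 1 remove [aklu,lyqwp] add [mpns,srm] -> 7 lines: ycrzd mpns srm dly oieeq wbfrm qdh
Hunk 2: at line 2 remove [dly] add [mdice,ecbp,gghu] -> 9 lines: ycrzd mpns srm mdice ecbp gghu oieeq wbfrm qdh
Hunk 3: at line 5 remove [gghu] add [wirc,unhuc,ewv] -> 11 lines: ycrzd mpns srm mdice ecbp wirc unhuc ewv oieeq wbfrm qdh
Hunk 4: at line 1 remove [srm,mdice,ecbp] add [lzpq,vvdu] -> 10 lines: ycrzd mpns lzpq vvdu wirc unhuc ewv oieeq wbfrm qdh
Hunk 5: at line 3 remove [wirc,unhuc,ewv] add [hpgj,mgh] -> 9 lines: ycrzd mpns lzpq vvdu hpgj mgh oieeq wbfrm qdh
Hunk 6: at line 5 remove [mgh,oieeq,wbfrm] add [pltj,jwd,gyyta] -> 9 lines: ycrzd mpns lzpq vvdu hpgj pltj jwd gyyta qdh
Final line count: 9

Answer: 9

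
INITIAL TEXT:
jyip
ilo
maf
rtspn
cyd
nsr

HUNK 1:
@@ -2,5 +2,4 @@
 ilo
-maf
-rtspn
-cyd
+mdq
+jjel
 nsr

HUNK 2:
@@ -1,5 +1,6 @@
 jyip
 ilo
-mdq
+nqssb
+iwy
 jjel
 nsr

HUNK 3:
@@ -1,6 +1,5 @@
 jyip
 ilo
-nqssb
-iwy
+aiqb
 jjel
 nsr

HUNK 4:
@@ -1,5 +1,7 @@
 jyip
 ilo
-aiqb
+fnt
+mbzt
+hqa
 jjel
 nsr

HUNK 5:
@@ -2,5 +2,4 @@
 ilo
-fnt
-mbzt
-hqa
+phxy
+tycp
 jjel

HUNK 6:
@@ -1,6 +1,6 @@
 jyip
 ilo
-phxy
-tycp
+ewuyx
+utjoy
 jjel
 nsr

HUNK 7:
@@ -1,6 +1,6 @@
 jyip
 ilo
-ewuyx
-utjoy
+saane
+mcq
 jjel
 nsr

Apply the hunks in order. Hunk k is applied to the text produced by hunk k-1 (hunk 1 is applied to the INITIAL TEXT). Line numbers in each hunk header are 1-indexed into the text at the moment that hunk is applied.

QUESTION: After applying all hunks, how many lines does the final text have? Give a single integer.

Hunk 1: at line 2 remove [maf,rtspn,cyd] add [mdq,jjel] -> 5 lines: jyip ilo mdq jjel nsr
Hunk 2: at line 1 remove [mdq] add [nqssb,iwy] -> 6 lines: jyip ilo nqssb iwy jjel nsr
Hunk 3: at line 1 remove [nqssb,iwy] add [aiqb] -> 5 lines: jyip ilo aiqb jjel nsr
Hunk 4: at line 1 remove [aiqb] add [fnt,mbzt,hqa] -> 7 lines: jyip ilo fnt mbzt hqa jjel nsr
Hunk 5: at line 2 remove [fnt,mbzt,hqa] add [phxy,tycp] -> 6 lines: jyip ilo phxy tycp jjel nsr
Hunk 6: at line 1 remove [phxy,tycp] add [ewuyx,utjoy] -> 6 lines: jyip ilo ewuyx utjoy jjel nsr
Hunk 7: at line 1 remove [ewuyx,utjoy] add [saane,mcq] -> 6 lines: jyip ilo saane mcq jjel nsr
Final line count: 6

Answer: 6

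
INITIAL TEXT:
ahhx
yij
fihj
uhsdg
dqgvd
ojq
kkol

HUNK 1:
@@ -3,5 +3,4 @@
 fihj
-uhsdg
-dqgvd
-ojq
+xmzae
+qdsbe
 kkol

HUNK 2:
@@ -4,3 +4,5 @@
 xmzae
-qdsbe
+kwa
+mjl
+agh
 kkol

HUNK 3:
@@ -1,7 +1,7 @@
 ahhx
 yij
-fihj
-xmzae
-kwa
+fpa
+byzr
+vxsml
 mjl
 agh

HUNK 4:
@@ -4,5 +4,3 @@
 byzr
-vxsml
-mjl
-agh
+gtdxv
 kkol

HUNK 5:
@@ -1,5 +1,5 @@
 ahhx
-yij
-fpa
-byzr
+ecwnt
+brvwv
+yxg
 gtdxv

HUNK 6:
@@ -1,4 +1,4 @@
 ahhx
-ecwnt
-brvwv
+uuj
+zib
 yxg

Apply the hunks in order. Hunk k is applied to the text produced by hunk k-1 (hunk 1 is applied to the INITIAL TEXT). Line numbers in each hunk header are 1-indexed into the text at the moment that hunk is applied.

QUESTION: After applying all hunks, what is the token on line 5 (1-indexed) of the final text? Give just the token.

Hunk 1: at line 3 remove [uhsdg,dqgvd,ojq] add [xmzae,qdsbe] -> 6 lines: ahhx yij fihj xmzae qdsbe kkol
Hunk 2: at line 4 remove [qdsbe] add [kwa,mjl,agh] -> 8 lines: ahhx yij fihj xmzae kwa mjl agh kkol
Hunk 3: at line 1 remove [fihj,xmzae,kwa] add [fpa,byzr,vxsml] -> 8 lines: ahhx yij fpa byzr vxsml mjl agh kkol
Hunk 4: at line 4 remove [vxsml,mjl,agh] add [gtdxv] -> 6 lines: ahhx yij fpa byzr gtdxv kkol
Hunk 5: at line 1 remove [yij,fpa,byzr] add [ecwnt,brvwv,yxg] -> 6 lines: ahhx ecwnt brvwv yxg gtdxv kkol
Hunk 6: at line 1 remove [ecwnt,brvwv] add [uuj,zib] -> 6 lines: ahhx uuj zib yxg gtdxv kkol
Final line 5: gtdxv

Answer: gtdxv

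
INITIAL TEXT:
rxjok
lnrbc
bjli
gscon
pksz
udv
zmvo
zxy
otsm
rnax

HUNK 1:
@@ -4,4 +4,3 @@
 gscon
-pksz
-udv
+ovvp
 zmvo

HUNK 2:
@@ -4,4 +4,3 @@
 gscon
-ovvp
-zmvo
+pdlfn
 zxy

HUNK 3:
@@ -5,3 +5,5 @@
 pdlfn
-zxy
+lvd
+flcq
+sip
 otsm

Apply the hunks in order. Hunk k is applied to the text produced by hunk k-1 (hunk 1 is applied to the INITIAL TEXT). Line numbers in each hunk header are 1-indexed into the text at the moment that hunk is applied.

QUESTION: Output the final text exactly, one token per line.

Answer: rxjok
lnrbc
bjli
gscon
pdlfn
lvd
flcq
sip
otsm
rnax

Derivation:
Hunk 1: at line 4 remove [pksz,udv] add [ovvp] -> 9 lines: rxjok lnrbc bjli gscon ovvp zmvo zxy otsm rnax
Hunk 2: at line 4 remove [ovvp,zmvo] add [pdlfn] -> 8 lines: rxjok lnrbc bjli gscon pdlfn zxy otsm rnax
Hunk 3: at line 5 remove [zxy] add [lvd,flcq,sip] -> 10 lines: rxjok lnrbc bjli gscon pdlfn lvd flcq sip otsm rnax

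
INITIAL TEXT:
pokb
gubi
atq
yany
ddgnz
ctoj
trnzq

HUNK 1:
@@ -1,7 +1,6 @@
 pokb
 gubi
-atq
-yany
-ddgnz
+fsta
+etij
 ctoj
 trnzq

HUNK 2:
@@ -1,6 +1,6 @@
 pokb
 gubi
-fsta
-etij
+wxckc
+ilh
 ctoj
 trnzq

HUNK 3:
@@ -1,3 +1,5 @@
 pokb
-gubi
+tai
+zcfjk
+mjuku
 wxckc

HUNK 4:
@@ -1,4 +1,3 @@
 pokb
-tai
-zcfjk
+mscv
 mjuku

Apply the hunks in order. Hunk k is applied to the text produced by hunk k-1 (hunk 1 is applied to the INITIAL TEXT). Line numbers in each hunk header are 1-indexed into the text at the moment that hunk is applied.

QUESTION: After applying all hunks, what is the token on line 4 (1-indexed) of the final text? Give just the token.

Hunk 1: at line 1 remove [atq,yany,ddgnz] add [fsta,etij] -> 6 lines: pokb gubi fsta etij ctoj trnzq
Hunk 2: at line 1 remove [fsta,etij] add [wxckc,ilh] -> 6 lines: pokb gubi wxckc ilh ctoj trnzq
Hunk 3: at line 1 remove [gubi] add [tai,zcfjk,mjuku] -> 8 lines: pokb tai zcfjk mjuku wxckc ilh ctoj trnzq
Hunk 4: at line 1 remove [tai,zcfjk] add [mscv] -> 7 lines: pokb mscv mjuku wxckc ilh ctoj trnzq
Final line 4: wxckc

Answer: wxckc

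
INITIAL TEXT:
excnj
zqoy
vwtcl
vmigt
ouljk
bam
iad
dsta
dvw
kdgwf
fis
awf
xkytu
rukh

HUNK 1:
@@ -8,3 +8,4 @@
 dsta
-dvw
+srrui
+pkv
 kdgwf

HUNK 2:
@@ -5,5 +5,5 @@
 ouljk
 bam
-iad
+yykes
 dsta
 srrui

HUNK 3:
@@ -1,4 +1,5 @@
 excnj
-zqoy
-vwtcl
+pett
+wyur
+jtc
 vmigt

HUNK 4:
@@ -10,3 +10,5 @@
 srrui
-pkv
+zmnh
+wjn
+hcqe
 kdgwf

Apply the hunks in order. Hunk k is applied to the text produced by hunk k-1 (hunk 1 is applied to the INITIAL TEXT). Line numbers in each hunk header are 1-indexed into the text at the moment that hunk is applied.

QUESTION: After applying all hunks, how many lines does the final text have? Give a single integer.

Answer: 18

Derivation:
Hunk 1: at line 8 remove [dvw] add [srrui,pkv] -> 15 lines: excnj zqoy vwtcl vmigt ouljk bam iad dsta srrui pkv kdgwf fis awf xkytu rukh
Hunk 2: at line 5 remove [iad] add [yykes] -> 15 lines: excnj zqoy vwtcl vmigt ouljk bam yykes dsta srrui pkv kdgwf fis awf xkytu rukh
Hunk 3: at line 1 remove [zqoy,vwtcl] add [pett,wyur,jtc] -> 16 lines: excnj pett wyur jtc vmigt ouljk bam yykes dsta srrui pkv kdgwf fis awf xkytu rukh
Hunk 4: at line 10 remove [pkv] add [zmnh,wjn,hcqe] -> 18 lines: excnj pett wyur jtc vmigt ouljk bam yykes dsta srrui zmnh wjn hcqe kdgwf fis awf xkytu rukh
Final line count: 18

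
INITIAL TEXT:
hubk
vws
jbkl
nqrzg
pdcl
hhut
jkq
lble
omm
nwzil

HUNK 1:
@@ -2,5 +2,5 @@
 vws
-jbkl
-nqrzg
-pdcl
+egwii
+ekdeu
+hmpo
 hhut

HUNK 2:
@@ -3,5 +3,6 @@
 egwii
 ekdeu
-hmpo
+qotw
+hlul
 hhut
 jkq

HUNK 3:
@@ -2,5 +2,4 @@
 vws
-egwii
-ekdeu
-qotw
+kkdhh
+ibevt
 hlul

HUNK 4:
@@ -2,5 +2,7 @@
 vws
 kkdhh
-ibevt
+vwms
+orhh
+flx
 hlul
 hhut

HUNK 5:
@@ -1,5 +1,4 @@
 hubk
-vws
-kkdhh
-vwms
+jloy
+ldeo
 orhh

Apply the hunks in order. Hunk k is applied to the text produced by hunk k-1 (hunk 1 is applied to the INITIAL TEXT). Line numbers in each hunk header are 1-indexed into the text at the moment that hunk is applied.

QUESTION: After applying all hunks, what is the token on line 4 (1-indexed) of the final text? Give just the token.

Answer: orhh

Derivation:
Hunk 1: at line 2 remove [jbkl,nqrzg,pdcl] add [egwii,ekdeu,hmpo] -> 10 lines: hubk vws egwii ekdeu hmpo hhut jkq lble omm nwzil
Hunk 2: at line 3 remove [hmpo] add [qotw,hlul] -> 11 lines: hubk vws egwii ekdeu qotw hlul hhut jkq lble omm nwzil
Hunk 3: at line 2 remove [egwii,ekdeu,qotw] add [kkdhh,ibevt] -> 10 lines: hubk vws kkdhh ibevt hlul hhut jkq lble omm nwzil
Hunk 4: at line 2 remove [ibevt] add [vwms,orhh,flx] -> 12 lines: hubk vws kkdhh vwms orhh flx hlul hhut jkq lble omm nwzil
Hunk 5: at line 1 remove [vws,kkdhh,vwms] add [jloy,ldeo] -> 11 lines: hubk jloy ldeo orhh flx hlul hhut jkq lble omm nwzil
Final line 4: orhh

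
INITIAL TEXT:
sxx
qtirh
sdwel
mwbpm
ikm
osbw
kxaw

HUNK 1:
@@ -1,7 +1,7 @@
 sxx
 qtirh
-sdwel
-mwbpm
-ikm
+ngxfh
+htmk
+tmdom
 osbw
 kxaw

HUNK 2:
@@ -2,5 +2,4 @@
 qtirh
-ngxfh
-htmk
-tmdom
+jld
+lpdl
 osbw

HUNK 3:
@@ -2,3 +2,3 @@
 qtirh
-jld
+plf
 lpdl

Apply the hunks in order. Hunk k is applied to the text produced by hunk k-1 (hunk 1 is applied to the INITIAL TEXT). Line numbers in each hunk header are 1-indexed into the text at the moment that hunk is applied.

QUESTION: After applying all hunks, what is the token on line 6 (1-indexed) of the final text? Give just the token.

Hunk 1: at line 1 remove [sdwel,mwbpm,ikm] add [ngxfh,htmk,tmdom] -> 7 lines: sxx qtirh ngxfh htmk tmdom osbw kxaw
Hunk 2: at line 2 remove [ngxfh,htmk,tmdom] add [jld,lpdl] -> 6 lines: sxx qtirh jld lpdl osbw kxaw
Hunk 3: at line 2 remove [jld] add [plf] -> 6 lines: sxx qtirh plf lpdl osbw kxaw
Final line 6: kxaw

Answer: kxaw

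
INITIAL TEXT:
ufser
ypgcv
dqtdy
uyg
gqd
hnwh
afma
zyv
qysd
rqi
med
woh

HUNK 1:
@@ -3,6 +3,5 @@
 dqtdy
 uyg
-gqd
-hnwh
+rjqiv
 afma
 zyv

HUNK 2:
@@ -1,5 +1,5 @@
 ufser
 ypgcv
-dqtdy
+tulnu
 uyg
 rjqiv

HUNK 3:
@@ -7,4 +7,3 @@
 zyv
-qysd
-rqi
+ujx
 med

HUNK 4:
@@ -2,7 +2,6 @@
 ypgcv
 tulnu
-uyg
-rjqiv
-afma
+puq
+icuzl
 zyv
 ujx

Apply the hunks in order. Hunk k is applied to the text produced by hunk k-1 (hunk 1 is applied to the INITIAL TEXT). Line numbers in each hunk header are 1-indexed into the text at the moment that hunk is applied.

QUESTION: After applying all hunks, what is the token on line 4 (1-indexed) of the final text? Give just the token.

Hunk 1: at line 3 remove [gqd,hnwh] add [rjqiv] -> 11 lines: ufser ypgcv dqtdy uyg rjqiv afma zyv qysd rqi med woh
Hunk 2: at line 1 remove [dqtdy] add [tulnu] -> 11 lines: ufser ypgcv tulnu uyg rjqiv afma zyv qysd rqi med woh
Hunk 3: at line 7 remove [qysd,rqi] add [ujx] -> 10 lines: ufser ypgcv tulnu uyg rjqiv afma zyv ujx med woh
Hunk 4: at line 2 remove [uyg,rjqiv,afma] add [puq,icuzl] -> 9 lines: ufser ypgcv tulnu puq icuzl zyv ujx med woh
Final line 4: puq

Answer: puq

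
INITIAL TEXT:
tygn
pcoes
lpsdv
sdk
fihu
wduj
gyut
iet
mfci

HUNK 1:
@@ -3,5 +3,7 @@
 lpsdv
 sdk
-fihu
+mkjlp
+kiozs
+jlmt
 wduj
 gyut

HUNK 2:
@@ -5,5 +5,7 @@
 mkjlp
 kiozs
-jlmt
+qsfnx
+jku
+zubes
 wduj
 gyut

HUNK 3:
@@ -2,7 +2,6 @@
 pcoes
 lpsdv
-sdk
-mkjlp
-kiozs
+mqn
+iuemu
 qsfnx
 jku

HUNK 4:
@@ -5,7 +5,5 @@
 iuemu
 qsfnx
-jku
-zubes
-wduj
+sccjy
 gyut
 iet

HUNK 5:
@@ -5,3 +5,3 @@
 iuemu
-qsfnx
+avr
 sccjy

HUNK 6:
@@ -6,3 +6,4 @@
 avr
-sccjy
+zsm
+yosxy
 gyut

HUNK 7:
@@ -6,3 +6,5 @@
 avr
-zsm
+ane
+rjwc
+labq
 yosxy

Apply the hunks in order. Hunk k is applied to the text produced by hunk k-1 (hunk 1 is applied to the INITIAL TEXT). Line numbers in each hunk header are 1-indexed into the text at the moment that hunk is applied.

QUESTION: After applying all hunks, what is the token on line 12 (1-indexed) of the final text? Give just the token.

Hunk 1: at line 3 remove [fihu] add [mkjlp,kiozs,jlmt] -> 11 lines: tygn pcoes lpsdv sdk mkjlp kiozs jlmt wduj gyut iet mfci
Hunk 2: at line 5 remove [jlmt] add [qsfnx,jku,zubes] -> 13 lines: tygn pcoes lpsdv sdk mkjlp kiozs qsfnx jku zubes wduj gyut iet mfci
Hunk 3: at line 2 remove [sdk,mkjlp,kiozs] add [mqn,iuemu] -> 12 lines: tygn pcoes lpsdv mqn iuemu qsfnx jku zubes wduj gyut iet mfci
Hunk 4: at line 5 remove [jku,zubes,wduj] add [sccjy] -> 10 lines: tygn pcoes lpsdv mqn iuemu qsfnx sccjy gyut iet mfci
Hunk 5: at line 5 remove [qsfnx] add [avr] -> 10 lines: tygn pcoes lpsdv mqn iuemu avr sccjy gyut iet mfci
Hunk 6: at line 6 remove [sccjy] add [zsm,yosxy] -> 11 lines: tygn pcoes lpsdv mqn iuemu avr zsm yosxy gyut iet mfci
Hunk 7: at line 6 remove [zsm] add [ane,rjwc,labq] -> 13 lines: tygn pcoes lpsdv mqn iuemu avr ane rjwc labq yosxy gyut iet mfci
Final line 12: iet

Answer: iet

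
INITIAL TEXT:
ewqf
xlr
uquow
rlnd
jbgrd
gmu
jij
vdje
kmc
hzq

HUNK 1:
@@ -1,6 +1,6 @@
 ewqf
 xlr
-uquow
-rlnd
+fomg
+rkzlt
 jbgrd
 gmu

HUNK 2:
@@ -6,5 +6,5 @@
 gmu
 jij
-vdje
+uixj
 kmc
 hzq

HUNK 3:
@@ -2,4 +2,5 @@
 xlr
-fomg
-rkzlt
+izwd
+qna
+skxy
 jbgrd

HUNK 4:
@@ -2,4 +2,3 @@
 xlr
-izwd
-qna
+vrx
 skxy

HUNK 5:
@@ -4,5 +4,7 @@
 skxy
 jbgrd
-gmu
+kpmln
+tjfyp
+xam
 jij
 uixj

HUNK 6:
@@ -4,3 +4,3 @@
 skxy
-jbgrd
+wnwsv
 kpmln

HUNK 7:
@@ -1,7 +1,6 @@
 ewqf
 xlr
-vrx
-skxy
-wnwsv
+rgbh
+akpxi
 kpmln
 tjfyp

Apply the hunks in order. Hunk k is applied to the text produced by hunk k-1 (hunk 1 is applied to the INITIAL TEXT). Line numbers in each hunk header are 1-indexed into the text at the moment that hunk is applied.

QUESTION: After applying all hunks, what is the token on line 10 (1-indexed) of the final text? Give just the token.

Hunk 1: at line 1 remove [uquow,rlnd] add [fomg,rkzlt] -> 10 lines: ewqf xlr fomg rkzlt jbgrd gmu jij vdje kmc hzq
Hunk 2: at line 6 remove [vdje] add [uixj] -> 10 lines: ewqf xlr fomg rkzlt jbgrd gmu jij uixj kmc hzq
Hunk 3: at line 2 remove [fomg,rkzlt] add [izwd,qna,skxy] -> 11 lines: ewqf xlr izwd qna skxy jbgrd gmu jij uixj kmc hzq
Hunk 4: at line 2 remove [izwd,qna] add [vrx] -> 10 lines: ewqf xlr vrx skxy jbgrd gmu jij uixj kmc hzq
Hunk 5: at line 4 remove [gmu] add [kpmln,tjfyp,xam] -> 12 lines: ewqf xlr vrx skxy jbgrd kpmln tjfyp xam jij uixj kmc hzq
Hunk 6: at line 4 remove [jbgrd] add [wnwsv] -> 12 lines: ewqf xlr vrx skxy wnwsv kpmln tjfyp xam jij uixj kmc hzq
Hunk 7: at line 1 remove [vrx,skxy,wnwsv] add [rgbh,akpxi] -> 11 lines: ewqf xlr rgbh akpxi kpmln tjfyp xam jij uixj kmc hzq
Final line 10: kmc

Answer: kmc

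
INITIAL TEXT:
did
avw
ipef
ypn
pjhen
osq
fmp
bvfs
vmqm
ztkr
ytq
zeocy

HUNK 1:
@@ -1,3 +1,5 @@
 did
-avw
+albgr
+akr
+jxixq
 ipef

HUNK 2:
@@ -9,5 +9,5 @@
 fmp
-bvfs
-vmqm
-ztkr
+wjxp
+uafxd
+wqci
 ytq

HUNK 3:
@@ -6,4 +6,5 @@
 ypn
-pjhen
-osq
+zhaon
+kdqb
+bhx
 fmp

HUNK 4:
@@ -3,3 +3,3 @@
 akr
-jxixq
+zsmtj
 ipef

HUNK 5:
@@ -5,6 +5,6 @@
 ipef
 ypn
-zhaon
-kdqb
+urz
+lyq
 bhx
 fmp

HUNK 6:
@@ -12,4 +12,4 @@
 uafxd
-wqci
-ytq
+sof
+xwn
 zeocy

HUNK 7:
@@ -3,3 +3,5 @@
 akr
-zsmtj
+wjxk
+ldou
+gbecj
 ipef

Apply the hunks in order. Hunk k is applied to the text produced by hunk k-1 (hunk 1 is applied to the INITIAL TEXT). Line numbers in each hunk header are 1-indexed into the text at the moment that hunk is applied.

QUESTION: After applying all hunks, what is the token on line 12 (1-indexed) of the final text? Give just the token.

Answer: fmp

Derivation:
Hunk 1: at line 1 remove [avw] add [albgr,akr,jxixq] -> 14 lines: did albgr akr jxixq ipef ypn pjhen osq fmp bvfs vmqm ztkr ytq zeocy
Hunk 2: at line 9 remove [bvfs,vmqm,ztkr] add [wjxp,uafxd,wqci] -> 14 lines: did albgr akr jxixq ipef ypn pjhen osq fmp wjxp uafxd wqci ytq zeocy
Hunk 3: at line 6 remove [pjhen,osq] add [zhaon,kdqb,bhx] -> 15 lines: did albgr akr jxixq ipef ypn zhaon kdqb bhx fmp wjxp uafxd wqci ytq zeocy
Hunk 4: at line 3 remove [jxixq] add [zsmtj] -> 15 lines: did albgr akr zsmtj ipef ypn zhaon kdqb bhx fmp wjxp uafxd wqci ytq zeocy
Hunk 5: at line 5 remove [zhaon,kdqb] add [urz,lyq] -> 15 lines: did albgr akr zsmtj ipef ypn urz lyq bhx fmp wjxp uafxd wqci ytq zeocy
Hunk 6: at line 12 remove [wqci,ytq] add [sof,xwn] -> 15 lines: did albgr akr zsmtj ipef ypn urz lyq bhx fmp wjxp uafxd sof xwn zeocy
Hunk 7: at line 3 remove [zsmtj] add [wjxk,ldou,gbecj] -> 17 lines: did albgr akr wjxk ldou gbecj ipef ypn urz lyq bhx fmp wjxp uafxd sof xwn zeocy
Final line 12: fmp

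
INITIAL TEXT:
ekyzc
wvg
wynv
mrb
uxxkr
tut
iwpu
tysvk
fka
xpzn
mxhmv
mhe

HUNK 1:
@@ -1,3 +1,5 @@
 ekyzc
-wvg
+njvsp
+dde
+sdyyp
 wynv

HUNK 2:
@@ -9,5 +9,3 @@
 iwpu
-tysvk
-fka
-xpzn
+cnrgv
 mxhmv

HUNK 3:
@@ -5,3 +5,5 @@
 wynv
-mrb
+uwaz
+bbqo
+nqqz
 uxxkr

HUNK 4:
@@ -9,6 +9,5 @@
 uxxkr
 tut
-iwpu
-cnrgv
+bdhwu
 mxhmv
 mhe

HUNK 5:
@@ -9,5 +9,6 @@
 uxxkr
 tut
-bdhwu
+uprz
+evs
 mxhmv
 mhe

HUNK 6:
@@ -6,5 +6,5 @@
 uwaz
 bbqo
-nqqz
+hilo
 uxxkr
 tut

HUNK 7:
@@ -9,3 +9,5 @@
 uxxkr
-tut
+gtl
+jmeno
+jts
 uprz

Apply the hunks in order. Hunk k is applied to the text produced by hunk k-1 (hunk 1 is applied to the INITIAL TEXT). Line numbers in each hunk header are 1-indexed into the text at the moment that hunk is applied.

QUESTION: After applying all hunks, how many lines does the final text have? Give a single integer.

Answer: 16

Derivation:
Hunk 1: at line 1 remove [wvg] add [njvsp,dde,sdyyp] -> 14 lines: ekyzc njvsp dde sdyyp wynv mrb uxxkr tut iwpu tysvk fka xpzn mxhmv mhe
Hunk 2: at line 9 remove [tysvk,fka,xpzn] add [cnrgv] -> 12 lines: ekyzc njvsp dde sdyyp wynv mrb uxxkr tut iwpu cnrgv mxhmv mhe
Hunk 3: at line 5 remove [mrb] add [uwaz,bbqo,nqqz] -> 14 lines: ekyzc njvsp dde sdyyp wynv uwaz bbqo nqqz uxxkr tut iwpu cnrgv mxhmv mhe
Hunk 4: at line 9 remove [iwpu,cnrgv] add [bdhwu] -> 13 lines: ekyzc njvsp dde sdyyp wynv uwaz bbqo nqqz uxxkr tut bdhwu mxhmv mhe
Hunk 5: at line 9 remove [bdhwu] add [uprz,evs] -> 14 lines: ekyzc njvsp dde sdyyp wynv uwaz bbqo nqqz uxxkr tut uprz evs mxhmv mhe
Hunk 6: at line 6 remove [nqqz] add [hilo] -> 14 lines: ekyzc njvsp dde sdyyp wynv uwaz bbqo hilo uxxkr tut uprz evs mxhmv mhe
Hunk 7: at line 9 remove [tut] add [gtl,jmeno,jts] -> 16 lines: ekyzc njvsp dde sdyyp wynv uwaz bbqo hilo uxxkr gtl jmeno jts uprz evs mxhmv mhe
Final line count: 16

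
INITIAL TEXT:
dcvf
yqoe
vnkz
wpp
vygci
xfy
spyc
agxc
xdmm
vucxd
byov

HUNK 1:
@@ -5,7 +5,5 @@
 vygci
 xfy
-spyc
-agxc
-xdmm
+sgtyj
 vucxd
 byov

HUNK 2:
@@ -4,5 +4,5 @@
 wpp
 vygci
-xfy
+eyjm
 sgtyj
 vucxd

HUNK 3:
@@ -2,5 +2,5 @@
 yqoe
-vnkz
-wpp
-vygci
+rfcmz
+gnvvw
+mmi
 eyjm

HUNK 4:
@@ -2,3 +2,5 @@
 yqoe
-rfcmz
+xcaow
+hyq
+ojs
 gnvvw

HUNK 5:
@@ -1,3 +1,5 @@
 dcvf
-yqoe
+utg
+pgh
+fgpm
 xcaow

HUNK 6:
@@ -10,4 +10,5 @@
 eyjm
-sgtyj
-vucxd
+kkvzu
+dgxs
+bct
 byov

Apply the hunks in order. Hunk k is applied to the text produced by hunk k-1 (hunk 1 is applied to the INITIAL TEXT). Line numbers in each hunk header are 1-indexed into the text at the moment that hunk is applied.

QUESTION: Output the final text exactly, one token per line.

Answer: dcvf
utg
pgh
fgpm
xcaow
hyq
ojs
gnvvw
mmi
eyjm
kkvzu
dgxs
bct
byov

Derivation:
Hunk 1: at line 5 remove [spyc,agxc,xdmm] add [sgtyj] -> 9 lines: dcvf yqoe vnkz wpp vygci xfy sgtyj vucxd byov
Hunk 2: at line 4 remove [xfy] add [eyjm] -> 9 lines: dcvf yqoe vnkz wpp vygci eyjm sgtyj vucxd byov
Hunk 3: at line 2 remove [vnkz,wpp,vygci] add [rfcmz,gnvvw,mmi] -> 9 lines: dcvf yqoe rfcmz gnvvw mmi eyjm sgtyj vucxd byov
Hunk 4: at line 2 remove [rfcmz] add [xcaow,hyq,ojs] -> 11 lines: dcvf yqoe xcaow hyq ojs gnvvw mmi eyjm sgtyj vucxd byov
Hunk 5: at line 1 remove [yqoe] add [utg,pgh,fgpm] -> 13 lines: dcvf utg pgh fgpm xcaow hyq ojs gnvvw mmi eyjm sgtyj vucxd byov
Hunk 6: at line 10 remove [sgtyj,vucxd] add [kkvzu,dgxs,bct] -> 14 lines: dcvf utg pgh fgpm xcaow hyq ojs gnvvw mmi eyjm kkvzu dgxs bct byov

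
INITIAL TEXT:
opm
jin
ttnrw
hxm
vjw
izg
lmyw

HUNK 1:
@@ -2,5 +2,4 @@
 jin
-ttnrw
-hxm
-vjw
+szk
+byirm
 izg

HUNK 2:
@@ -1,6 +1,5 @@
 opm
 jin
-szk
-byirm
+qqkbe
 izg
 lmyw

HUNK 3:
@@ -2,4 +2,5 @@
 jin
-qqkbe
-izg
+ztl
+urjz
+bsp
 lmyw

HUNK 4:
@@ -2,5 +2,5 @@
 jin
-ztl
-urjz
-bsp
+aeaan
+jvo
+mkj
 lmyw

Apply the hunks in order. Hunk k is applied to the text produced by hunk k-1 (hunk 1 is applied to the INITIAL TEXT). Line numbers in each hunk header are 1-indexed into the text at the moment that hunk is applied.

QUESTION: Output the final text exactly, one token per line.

Hunk 1: at line 2 remove [ttnrw,hxm,vjw] add [szk,byirm] -> 6 lines: opm jin szk byirm izg lmyw
Hunk 2: at line 1 remove [szk,byirm] add [qqkbe] -> 5 lines: opm jin qqkbe izg lmyw
Hunk 3: at line 2 remove [qqkbe,izg] add [ztl,urjz,bsp] -> 6 lines: opm jin ztl urjz bsp lmyw
Hunk 4: at line 2 remove [ztl,urjz,bsp] add [aeaan,jvo,mkj] -> 6 lines: opm jin aeaan jvo mkj lmyw

Answer: opm
jin
aeaan
jvo
mkj
lmyw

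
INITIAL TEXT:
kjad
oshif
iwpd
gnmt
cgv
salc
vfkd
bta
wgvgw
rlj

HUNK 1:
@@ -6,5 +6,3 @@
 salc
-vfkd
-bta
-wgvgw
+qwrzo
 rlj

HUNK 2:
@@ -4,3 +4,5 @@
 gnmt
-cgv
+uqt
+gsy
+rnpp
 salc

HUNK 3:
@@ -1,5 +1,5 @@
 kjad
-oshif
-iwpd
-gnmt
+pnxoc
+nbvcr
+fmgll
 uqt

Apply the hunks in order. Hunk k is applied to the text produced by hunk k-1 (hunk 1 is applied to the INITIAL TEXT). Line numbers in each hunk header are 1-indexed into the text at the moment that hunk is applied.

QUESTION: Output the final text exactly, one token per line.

Answer: kjad
pnxoc
nbvcr
fmgll
uqt
gsy
rnpp
salc
qwrzo
rlj

Derivation:
Hunk 1: at line 6 remove [vfkd,bta,wgvgw] add [qwrzo] -> 8 lines: kjad oshif iwpd gnmt cgv salc qwrzo rlj
Hunk 2: at line 4 remove [cgv] add [uqt,gsy,rnpp] -> 10 lines: kjad oshif iwpd gnmt uqt gsy rnpp salc qwrzo rlj
Hunk 3: at line 1 remove [oshif,iwpd,gnmt] add [pnxoc,nbvcr,fmgll] -> 10 lines: kjad pnxoc nbvcr fmgll uqt gsy rnpp salc qwrzo rlj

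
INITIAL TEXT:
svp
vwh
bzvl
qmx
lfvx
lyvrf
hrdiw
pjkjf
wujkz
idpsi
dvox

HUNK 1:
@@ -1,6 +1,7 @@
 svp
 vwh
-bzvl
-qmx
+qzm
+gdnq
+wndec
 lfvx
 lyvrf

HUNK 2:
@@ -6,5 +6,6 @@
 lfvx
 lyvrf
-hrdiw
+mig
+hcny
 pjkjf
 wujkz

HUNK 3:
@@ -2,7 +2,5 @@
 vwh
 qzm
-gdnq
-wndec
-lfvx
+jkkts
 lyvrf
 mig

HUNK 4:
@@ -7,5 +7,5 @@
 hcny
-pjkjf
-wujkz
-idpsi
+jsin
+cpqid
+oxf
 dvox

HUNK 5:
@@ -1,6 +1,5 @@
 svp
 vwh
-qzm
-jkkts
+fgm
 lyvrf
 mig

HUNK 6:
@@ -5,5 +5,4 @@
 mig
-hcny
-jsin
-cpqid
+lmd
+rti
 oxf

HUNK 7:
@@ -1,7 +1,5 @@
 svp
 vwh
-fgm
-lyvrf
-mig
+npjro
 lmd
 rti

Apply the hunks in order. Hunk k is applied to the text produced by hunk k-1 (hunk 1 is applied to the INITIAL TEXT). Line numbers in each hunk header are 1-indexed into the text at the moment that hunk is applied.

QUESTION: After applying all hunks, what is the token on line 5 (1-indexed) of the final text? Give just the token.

Answer: rti

Derivation:
Hunk 1: at line 1 remove [bzvl,qmx] add [qzm,gdnq,wndec] -> 12 lines: svp vwh qzm gdnq wndec lfvx lyvrf hrdiw pjkjf wujkz idpsi dvox
Hunk 2: at line 6 remove [hrdiw] add [mig,hcny] -> 13 lines: svp vwh qzm gdnq wndec lfvx lyvrf mig hcny pjkjf wujkz idpsi dvox
Hunk 3: at line 2 remove [gdnq,wndec,lfvx] add [jkkts] -> 11 lines: svp vwh qzm jkkts lyvrf mig hcny pjkjf wujkz idpsi dvox
Hunk 4: at line 7 remove [pjkjf,wujkz,idpsi] add [jsin,cpqid,oxf] -> 11 lines: svp vwh qzm jkkts lyvrf mig hcny jsin cpqid oxf dvox
Hunk 5: at line 1 remove [qzm,jkkts] add [fgm] -> 10 lines: svp vwh fgm lyvrf mig hcny jsin cpqid oxf dvox
Hunk 6: at line 5 remove [hcny,jsin,cpqid] add [lmd,rti] -> 9 lines: svp vwh fgm lyvrf mig lmd rti oxf dvox
Hunk 7: at line 1 remove [fgm,lyvrf,mig] add [npjro] -> 7 lines: svp vwh npjro lmd rti oxf dvox
Final line 5: rti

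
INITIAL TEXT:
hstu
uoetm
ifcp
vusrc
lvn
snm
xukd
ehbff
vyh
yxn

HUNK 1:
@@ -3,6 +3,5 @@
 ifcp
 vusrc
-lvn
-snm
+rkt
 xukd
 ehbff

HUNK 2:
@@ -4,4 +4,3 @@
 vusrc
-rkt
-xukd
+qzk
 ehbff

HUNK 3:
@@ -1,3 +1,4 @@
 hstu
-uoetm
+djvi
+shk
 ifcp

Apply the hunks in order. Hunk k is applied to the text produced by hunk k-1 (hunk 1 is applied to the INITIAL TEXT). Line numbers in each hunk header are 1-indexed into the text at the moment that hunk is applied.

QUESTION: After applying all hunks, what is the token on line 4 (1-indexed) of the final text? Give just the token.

Answer: ifcp

Derivation:
Hunk 1: at line 3 remove [lvn,snm] add [rkt] -> 9 lines: hstu uoetm ifcp vusrc rkt xukd ehbff vyh yxn
Hunk 2: at line 4 remove [rkt,xukd] add [qzk] -> 8 lines: hstu uoetm ifcp vusrc qzk ehbff vyh yxn
Hunk 3: at line 1 remove [uoetm] add [djvi,shk] -> 9 lines: hstu djvi shk ifcp vusrc qzk ehbff vyh yxn
Final line 4: ifcp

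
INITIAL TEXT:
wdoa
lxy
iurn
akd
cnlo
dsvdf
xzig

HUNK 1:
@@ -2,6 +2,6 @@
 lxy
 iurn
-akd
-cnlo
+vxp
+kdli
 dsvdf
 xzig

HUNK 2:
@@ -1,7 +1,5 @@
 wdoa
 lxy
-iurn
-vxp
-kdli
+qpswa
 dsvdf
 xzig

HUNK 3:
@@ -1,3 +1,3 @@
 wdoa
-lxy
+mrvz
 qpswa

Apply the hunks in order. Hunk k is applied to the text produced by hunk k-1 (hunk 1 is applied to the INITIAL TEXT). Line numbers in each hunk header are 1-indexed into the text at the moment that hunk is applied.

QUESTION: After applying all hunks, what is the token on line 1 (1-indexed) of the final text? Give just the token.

Hunk 1: at line 2 remove [akd,cnlo] add [vxp,kdli] -> 7 lines: wdoa lxy iurn vxp kdli dsvdf xzig
Hunk 2: at line 1 remove [iurn,vxp,kdli] add [qpswa] -> 5 lines: wdoa lxy qpswa dsvdf xzig
Hunk 3: at line 1 remove [lxy] add [mrvz] -> 5 lines: wdoa mrvz qpswa dsvdf xzig
Final line 1: wdoa

Answer: wdoa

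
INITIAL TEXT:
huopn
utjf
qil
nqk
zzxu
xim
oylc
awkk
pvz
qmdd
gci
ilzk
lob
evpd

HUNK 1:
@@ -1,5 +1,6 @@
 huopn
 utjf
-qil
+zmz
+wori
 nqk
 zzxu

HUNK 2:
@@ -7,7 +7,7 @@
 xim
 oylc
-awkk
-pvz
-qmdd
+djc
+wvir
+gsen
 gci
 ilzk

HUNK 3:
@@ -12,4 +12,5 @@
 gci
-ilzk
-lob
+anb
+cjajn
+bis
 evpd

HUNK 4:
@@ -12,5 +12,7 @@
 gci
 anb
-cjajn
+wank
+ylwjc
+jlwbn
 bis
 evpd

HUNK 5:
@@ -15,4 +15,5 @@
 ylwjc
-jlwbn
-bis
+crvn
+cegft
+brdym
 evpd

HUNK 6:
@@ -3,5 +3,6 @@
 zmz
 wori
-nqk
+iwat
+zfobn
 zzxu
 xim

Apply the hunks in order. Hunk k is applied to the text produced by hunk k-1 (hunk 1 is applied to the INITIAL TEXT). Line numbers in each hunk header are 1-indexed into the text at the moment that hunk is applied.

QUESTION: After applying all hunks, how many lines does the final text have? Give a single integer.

Answer: 20

Derivation:
Hunk 1: at line 1 remove [qil] add [zmz,wori] -> 15 lines: huopn utjf zmz wori nqk zzxu xim oylc awkk pvz qmdd gci ilzk lob evpd
Hunk 2: at line 7 remove [awkk,pvz,qmdd] add [djc,wvir,gsen] -> 15 lines: huopn utjf zmz wori nqk zzxu xim oylc djc wvir gsen gci ilzk lob evpd
Hunk 3: at line 12 remove [ilzk,lob] add [anb,cjajn,bis] -> 16 lines: huopn utjf zmz wori nqk zzxu xim oylc djc wvir gsen gci anb cjajn bis evpd
Hunk 4: at line 12 remove [cjajn] add [wank,ylwjc,jlwbn] -> 18 lines: huopn utjf zmz wori nqk zzxu xim oylc djc wvir gsen gci anb wank ylwjc jlwbn bis evpd
Hunk 5: at line 15 remove [jlwbn,bis] add [crvn,cegft,brdym] -> 19 lines: huopn utjf zmz wori nqk zzxu xim oylc djc wvir gsen gci anb wank ylwjc crvn cegft brdym evpd
Hunk 6: at line 3 remove [nqk] add [iwat,zfobn] -> 20 lines: huopn utjf zmz wori iwat zfobn zzxu xim oylc djc wvir gsen gci anb wank ylwjc crvn cegft brdym evpd
Final line count: 20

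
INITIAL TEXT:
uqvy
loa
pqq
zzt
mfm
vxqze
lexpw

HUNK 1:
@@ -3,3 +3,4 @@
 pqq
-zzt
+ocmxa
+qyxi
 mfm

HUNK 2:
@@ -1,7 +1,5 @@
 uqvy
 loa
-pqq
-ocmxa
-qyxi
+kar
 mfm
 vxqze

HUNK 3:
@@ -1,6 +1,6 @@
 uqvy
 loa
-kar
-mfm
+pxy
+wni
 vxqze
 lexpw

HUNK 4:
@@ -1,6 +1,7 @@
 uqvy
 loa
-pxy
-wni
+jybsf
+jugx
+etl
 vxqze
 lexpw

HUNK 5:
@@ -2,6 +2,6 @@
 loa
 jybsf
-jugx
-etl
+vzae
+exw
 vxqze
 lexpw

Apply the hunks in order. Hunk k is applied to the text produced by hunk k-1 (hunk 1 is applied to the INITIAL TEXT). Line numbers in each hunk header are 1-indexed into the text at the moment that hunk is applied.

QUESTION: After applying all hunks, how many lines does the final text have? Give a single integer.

Hunk 1: at line 3 remove [zzt] add [ocmxa,qyxi] -> 8 lines: uqvy loa pqq ocmxa qyxi mfm vxqze lexpw
Hunk 2: at line 1 remove [pqq,ocmxa,qyxi] add [kar] -> 6 lines: uqvy loa kar mfm vxqze lexpw
Hunk 3: at line 1 remove [kar,mfm] add [pxy,wni] -> 6 lines: uqvy loa pxy wni vxqze lexpw
Hunk 4: at line 1 remove [pxy,wni] add [jybsf,jugx,etl] -> 7 lines: uqvy loa jybsf jugx etl vxqze lexpw
Hunk 5: at line 2 remove [jugx,etl] add [vzae,exw] -> 7 lines: uqvy loa jybsf vzae exw vxqze lexpw
Final line count: 7

Answer: 7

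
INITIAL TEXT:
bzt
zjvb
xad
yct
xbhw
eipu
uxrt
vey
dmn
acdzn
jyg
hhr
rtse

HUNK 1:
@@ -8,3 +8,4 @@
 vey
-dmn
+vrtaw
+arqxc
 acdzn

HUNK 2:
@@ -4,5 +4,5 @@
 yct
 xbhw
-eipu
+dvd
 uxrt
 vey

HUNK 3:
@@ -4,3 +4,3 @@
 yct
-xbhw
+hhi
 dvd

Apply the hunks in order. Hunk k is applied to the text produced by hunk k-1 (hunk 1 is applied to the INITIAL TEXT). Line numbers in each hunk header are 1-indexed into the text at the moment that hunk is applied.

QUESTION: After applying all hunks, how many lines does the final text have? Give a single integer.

Answer: 14

Derivation:
Hunk 1: at line 8 remove [dmn] add [vrtaw,arqxc] -> 14 lines: bzt zjvb xad yct xbhw eipu uxrt vey vrtaw arqxc acdzn jyg hhr rtse
Hunk 2: at line 4 remove [eipu] add [dvd] -> 14 lines: bzt zjvb xad yct xbhw dvd uxrt vey vrtaw arqxc acdzn jyg hhr rtse
Hunk 3: at line 4 remove [xbhw] add [hhi] -> 14 lines: bzt zjvb xad yct hhi dvd uxrt vey vrtaw arqxc acdzn jyg hhr rtse
Final line count: 14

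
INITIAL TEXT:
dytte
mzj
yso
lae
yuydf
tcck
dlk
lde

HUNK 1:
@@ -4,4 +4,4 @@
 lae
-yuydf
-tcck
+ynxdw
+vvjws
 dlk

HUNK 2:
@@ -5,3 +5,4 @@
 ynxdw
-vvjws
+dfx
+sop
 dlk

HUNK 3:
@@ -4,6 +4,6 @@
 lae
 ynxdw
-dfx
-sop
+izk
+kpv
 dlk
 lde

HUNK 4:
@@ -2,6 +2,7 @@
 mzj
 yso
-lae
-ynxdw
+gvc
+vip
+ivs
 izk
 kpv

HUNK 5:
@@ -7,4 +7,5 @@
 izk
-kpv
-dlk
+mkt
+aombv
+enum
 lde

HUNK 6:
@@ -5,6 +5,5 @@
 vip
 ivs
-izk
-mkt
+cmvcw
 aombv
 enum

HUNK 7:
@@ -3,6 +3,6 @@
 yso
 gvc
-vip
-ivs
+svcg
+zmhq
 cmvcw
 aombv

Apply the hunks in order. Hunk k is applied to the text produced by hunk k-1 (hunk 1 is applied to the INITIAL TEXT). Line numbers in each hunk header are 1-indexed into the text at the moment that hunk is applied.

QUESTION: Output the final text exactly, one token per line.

Hunk 1: at line 4 remove [yuydf,tcck] add [ynxdw,vvjws] -> 8 lines: dytte mzj yso lae ynxdw vvjws dlk lde
Hunk 2: at line 5 remove [vvjws] add [dfx,sop] -> 9 lines: dytte mzj yso lae ynxdw dfx sop dlk lde
Hunk 3: at line 4 remove [dfx,sop] add [izk,kpv] -> 9 lines: dytte mzj yso lae ynxdw izk kpv dlk lde
Hunk 4: at line 2 remove [lae,ynxdw] add [gvc,vip,ivs] -> 10 lines: dytte mzj yso gvc vip ivs izk kpv dlk lde
Hunk 5: at line 7 remove [kpv,dlk] add [mkt,aombv,enum] -> 11 lines: dytte mzj yso gvc vip ivs izk mkt aombv enum lde
Hunk 6: at line 5 remove [izk,mkt] add [cmvcw] -> 10 lines: dytte mzj yso gvc vip ivs cmvcw aombv enum lde
Hunk 7: at line 3 remove [vip,ivs] add [svcg,zmhq] -> 10 lines: dytte mzj yso gvc svcg zmhq cmvcw aombv enum lde

Answer: dytte
mzj
yso
gvc
svcg
zmhq
cmvcw
aombv
enum
lde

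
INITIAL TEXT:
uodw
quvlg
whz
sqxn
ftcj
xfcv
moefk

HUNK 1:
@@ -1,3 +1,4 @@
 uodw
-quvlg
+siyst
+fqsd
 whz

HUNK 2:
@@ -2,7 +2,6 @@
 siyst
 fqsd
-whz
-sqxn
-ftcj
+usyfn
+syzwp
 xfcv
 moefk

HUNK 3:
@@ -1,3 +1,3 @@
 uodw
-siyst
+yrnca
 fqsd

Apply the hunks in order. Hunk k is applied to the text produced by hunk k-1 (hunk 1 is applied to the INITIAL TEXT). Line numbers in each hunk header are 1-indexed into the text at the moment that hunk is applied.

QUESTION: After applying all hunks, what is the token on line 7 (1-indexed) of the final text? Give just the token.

Hunk 1: at line 1 remove [quvlg] add [siyst,fqsd] -> 8 lines: uodw siyst fqsd whz sqxn ftcj xfcv moefk
Hunk 2: at line 2 remove [whz,sqxn,ftcj] add [usyfn,syzwp] -> 7 lines: uodw siyst fqsd usyfn syzwp xfcv moefk
Hunk 3: at line 1 remove [siyst] add [yrnca] -> 7 lines: uodw yrnca fqsd usyfn syzwp xfcv moefk
Final line 7: moefk

Answer: moefk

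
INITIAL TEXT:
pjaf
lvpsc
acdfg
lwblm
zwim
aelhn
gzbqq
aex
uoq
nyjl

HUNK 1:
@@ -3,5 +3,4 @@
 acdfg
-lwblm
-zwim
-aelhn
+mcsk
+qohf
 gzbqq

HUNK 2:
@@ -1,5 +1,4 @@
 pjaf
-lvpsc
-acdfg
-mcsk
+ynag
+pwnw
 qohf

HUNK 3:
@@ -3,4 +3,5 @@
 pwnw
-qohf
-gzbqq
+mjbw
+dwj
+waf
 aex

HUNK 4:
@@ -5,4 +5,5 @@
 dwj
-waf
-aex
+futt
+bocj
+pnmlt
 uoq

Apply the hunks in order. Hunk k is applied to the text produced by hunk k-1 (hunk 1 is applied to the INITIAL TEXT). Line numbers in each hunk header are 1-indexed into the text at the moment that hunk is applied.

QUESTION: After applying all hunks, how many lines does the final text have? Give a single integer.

Answer: 10

Derivation:
Hunk 1: at line 3 remove [lwblm,zwim,aelhn] add [mcsk,qohf] -> 9 lines: pjaf lvpsc acdfg mcsk qohf gzbqq aex uoq nyjl
Hunk 2: at line 1 remove [lvpsc,acdfg,mcsk] add [ynag,pwnw] -> 8 lines: pjaf ynag pwnw qohf gzbqq aex uoq nyjl
Hunk 3: at line 3 remove [qohf,gzbqq] add [mjbw,dwj,waf] -> 9 lines: pjaf ynag pwnw mjbw dwj waf aex uoq nyjl
Hunk 4: at line 5 remove [waf,aex] add [futt,bocj,pnmlt] -> 10 lines: pjaf ynag pwnw mjbw dwj futt bocj pnmlt uoq nyjl
Final line count: 10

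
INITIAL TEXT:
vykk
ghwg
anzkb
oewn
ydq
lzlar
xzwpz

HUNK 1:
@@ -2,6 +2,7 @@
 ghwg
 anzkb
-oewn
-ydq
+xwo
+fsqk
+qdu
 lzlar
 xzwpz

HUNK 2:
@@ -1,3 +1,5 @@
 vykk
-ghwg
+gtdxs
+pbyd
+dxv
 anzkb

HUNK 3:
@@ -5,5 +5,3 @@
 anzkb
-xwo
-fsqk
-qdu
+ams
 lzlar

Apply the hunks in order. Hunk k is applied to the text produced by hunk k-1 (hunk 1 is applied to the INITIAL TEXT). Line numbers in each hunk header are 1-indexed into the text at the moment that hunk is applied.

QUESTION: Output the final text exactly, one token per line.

Hunk 1: at line 2 remove [oewn,ydq] add [xwo,fsqk,qdu] -> 8 lines: vykk ghwg anzkb xwo fsqk qdu lzlar xzwpz
Hunk 2: at line 1 remove [ghwg] add [gtdxs,pbyd,dxv] -> 10 lines: vykk gtdxs pbyd dxv anzkb xwo fsqk qdu lzlar xzwpz
Hunk 3: at line 5 remove [xwo,fsqk,qdu] add [ams] -> 8 lines: vykk gtdxs pbyd dxv anzkb ams lzlar xzwpz

Answer: vykk
gtdxs
pbyd
dxv
anzkb
ams
lzlar
xzwpz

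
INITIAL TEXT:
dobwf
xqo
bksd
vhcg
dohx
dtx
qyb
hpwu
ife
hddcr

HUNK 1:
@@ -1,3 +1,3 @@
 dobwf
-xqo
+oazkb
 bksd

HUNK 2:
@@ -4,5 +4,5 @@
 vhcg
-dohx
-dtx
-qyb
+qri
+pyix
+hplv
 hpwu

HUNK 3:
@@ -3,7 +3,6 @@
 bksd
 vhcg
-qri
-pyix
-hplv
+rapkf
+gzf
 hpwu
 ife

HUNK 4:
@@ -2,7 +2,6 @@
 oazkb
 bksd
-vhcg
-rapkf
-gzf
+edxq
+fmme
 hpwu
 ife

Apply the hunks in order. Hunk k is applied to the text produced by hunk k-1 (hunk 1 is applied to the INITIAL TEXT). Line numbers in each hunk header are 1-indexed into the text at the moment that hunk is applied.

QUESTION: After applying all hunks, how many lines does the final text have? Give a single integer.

Hunk 1: at line 1 remove [xqo] add [oazkb] -> 10 lines: dobwf oazkb bksd vhcg dohx dtx qyb hpwu ife hddcr
Hunk 2: at line 4 remove [dohx,dtx,qyb] add [qri,pyix,hplv] -> 10 lines: dobwf oazkb bksd vhcg qri pyix hplv hpwu ife hddcr
Hunk 3: at line 3 remove [qri,pyix,hplv] add [rapkf,gzf] -> 9 lines: dobwf oazkb bksd vhcg rapkf gzf hpwu ife hddcr
Hunk 4: at line 2 remove [vhcg,rapkf,gzf] add [edxq,fmme] -> 8 lines: dobwf oazkb bksd edxq fmme hpwu ife hddcr
Final line count: 8

Answer: 8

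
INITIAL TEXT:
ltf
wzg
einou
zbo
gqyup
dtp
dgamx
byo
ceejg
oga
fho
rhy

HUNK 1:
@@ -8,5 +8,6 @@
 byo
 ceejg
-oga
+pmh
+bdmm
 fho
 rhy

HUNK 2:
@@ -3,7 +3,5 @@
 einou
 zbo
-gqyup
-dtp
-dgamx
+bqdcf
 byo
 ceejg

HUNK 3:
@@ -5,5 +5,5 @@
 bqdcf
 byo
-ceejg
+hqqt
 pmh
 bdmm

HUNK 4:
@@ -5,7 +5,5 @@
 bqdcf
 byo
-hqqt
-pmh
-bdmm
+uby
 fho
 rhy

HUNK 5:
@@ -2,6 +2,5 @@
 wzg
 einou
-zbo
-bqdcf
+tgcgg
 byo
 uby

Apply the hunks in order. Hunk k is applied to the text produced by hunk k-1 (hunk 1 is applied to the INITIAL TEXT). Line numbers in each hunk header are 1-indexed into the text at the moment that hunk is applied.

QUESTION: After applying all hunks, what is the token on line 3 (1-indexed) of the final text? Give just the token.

Answer: einou

Derivation:
Hunk 1: at line 8 remove [oga] add [pmh,bdmm] -> 13 lines: ltf wzg einou zbo gqyup dtp dgamx byo ceejg pmh bdmm fho rhy
Hunk 2: at line 3 remove [gqyup,dtp,dgamx] add [bqdcf] -> 11 lines: ltf wzg einou zbo bqdcf byo ceejg pmh bdmm fho rhy
Hunk 3: at line 5 remove [ceejg] add [hqqt] -> 11 lines: ltf wzg einou zbo bqdcf byo hqqt pmh bdmm fho rhy
Hunk 4: at line 5 remove [hqqt,pmh,bdmm] add [uby] -> 9 lines: ltf wzg einou zbo bqdcf byo uby fho rhy
Hunk 5: at line 2 remove [zbo,bqdcf] add [tgcgg] -> 8 lines: ltf wzg einou tgcgg byo uby fho rhy
Final line 3: einou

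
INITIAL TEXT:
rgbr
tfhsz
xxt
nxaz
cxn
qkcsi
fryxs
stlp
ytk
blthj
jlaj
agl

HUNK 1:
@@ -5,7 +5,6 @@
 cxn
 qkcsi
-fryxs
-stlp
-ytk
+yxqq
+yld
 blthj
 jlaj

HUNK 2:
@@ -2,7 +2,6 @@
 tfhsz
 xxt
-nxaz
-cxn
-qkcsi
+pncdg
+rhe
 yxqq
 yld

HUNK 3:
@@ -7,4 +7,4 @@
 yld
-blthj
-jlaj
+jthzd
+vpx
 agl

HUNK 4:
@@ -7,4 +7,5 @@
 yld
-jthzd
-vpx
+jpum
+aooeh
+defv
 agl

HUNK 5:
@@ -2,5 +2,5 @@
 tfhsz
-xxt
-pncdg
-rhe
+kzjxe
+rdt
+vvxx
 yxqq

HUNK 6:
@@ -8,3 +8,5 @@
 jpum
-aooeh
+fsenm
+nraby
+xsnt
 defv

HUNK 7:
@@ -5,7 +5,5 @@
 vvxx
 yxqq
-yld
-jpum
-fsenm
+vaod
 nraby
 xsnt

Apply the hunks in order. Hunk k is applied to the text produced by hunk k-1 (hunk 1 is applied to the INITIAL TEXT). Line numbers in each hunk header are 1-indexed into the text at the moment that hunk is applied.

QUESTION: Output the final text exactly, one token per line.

Hunk 1: at line 5 remove [fryxs,stlp,ytk] add [yxqq,yld] -> 11 lines: rgbr tfhsz xxt nxaz cxn qkcsi yxqq yld blthj jlaj agl
Hunk 2: at line 2 remove [nxaz,cxn,qkcsi] add [pncdg,rhe] -> 10 lines: rgbr tfhsz xxt pncdg rhe yxqq yld blthj jlaj agl
Hunk 3: at line 7 remove [blthj,jlaj] add [jthzd,vpx] -> 10 lines: rgbr tfhsz xxt pncdg rhe yxqq yld jthzd vpx agl
Hunk 4: at line 7 remove [jthzd,vpx] add [jpum,aooeh,defv] -> 11 lines: rgbr tfhsz xxt pncdg rhe yxqq yld jpum aooeh defv agl
Hunk 5: at line 2 remove [xxt,pncdg,rhe] add [kzjxe,rdt,vvxx] -> 11 lines: rgbr tfhsz kzjxe rdt vvxx yxqq yld jpum aooeh defv agl
Hunk 6: at line 8 remove [aooeh] add [fsenm,nraby,xsnt] -> 13 lines: rgbr tfhsz kzjxe rdt vvxx yxqq yld jpum fsenm nraby xsnt defv agl
Hunk 7: at line 5 remove [yld,jpum,fsenm] add [vaod] -> 11 lines: rgbr tfhsz kzjxe rdt vvxx yxqq vaod nraby xsnt defv agl

Answer: rgbr
tfhsz
kzjxe
rdt
vvxx
yxqq
vaod
nraby
xsnt
defv
agl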